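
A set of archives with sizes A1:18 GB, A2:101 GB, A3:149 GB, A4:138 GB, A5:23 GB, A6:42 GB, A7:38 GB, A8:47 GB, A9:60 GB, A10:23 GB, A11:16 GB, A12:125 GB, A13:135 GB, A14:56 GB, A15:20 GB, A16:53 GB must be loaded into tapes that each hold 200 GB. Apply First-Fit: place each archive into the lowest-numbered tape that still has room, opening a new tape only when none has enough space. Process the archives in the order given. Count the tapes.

tape 1: place A1 (18 GB), 182 GB left
tape 1: place A2 (101 GB), 81 GB left
tape 2: place A3 (149 GB), 51 GB left
tape 3: place A4 (138 GB), 62 GB left
tape 1: place A5 (23 GB), 58 GB left
tape 1: place A6 (42 GB), 16 GB left
tape 2: place A7 (38 GB), 13 GB left
tape 3: place A8 (47 GB), 15 GB left
tape 4: place A9 (60 GB), 140 GB left
tape 4: place A10 (23 GB), 117 GB left
tape 1: place A11 (16 GB), 0 GB left
tape 5: place A12 (125 GB), 75 GB left
tape 6: place A13 (135 GB), 65 GB left
tape 4: place A14 (56 GB), 61 GB left
tape 4: place A15 (20 GB), 41 GB left
tape 5: place A16 (53 GB), 22 GB left
Final tapes: [18,101,23,42,16] [149,38] [138,47] [60,23,56,20] [125,53] [135].

6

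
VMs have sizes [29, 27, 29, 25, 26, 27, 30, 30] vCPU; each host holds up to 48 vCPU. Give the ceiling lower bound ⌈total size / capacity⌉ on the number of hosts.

Total size = 29 + 27 + 29 + 25 + 26 + 27 + 30 + 30 = 223 vCPU.
⌈223 / 48⌉ = 5.

5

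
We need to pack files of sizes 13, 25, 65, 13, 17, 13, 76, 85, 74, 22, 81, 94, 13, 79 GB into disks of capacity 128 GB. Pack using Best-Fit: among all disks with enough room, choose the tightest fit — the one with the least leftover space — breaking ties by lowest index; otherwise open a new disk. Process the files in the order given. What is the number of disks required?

Put 13 GB in disk 1; 115 GB remain.
Put 25 GB in disk 1; 90 GB remain.
Put 65 GB in disk 1; 25 GB remain.
Put 13 GB in disk 1; 12 GB remain.
Put 17 GB in disk 2; 111 GB remain.
Put 13 GB in disk 2; 98 GB remain.
Put 76 GB in disk 2; 22 GB remain.
Put 85 GB in disk 3; 43 GB remain.
Put 74 GB in disk 4; 54 GB remain.
Put 22 GB in disk 2; 0 GB remain.
Put 81 GB in disk 5; 47 GB remain.
Put 94 GB in disk 6; 34 GB remain.
Put 13 GB in disk 6; 21 GB remain.
Put 79 GB in disk 7; 49 GB remain.
Final disks: [13,25,65,13] [17,13,76,22] [85] [74] [81] [94,13] [79].

7 disks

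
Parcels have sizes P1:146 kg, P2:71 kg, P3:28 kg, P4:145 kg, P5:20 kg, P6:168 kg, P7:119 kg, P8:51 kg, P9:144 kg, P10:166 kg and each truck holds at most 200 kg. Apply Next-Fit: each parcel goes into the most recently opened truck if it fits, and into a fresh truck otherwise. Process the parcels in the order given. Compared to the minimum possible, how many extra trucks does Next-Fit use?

1

Next-Fit: [146] [71,28] [145,20] [168] [119,51] [144] [166] → 7 trucks.
Total size 1058 kg; any packing needs at least ⌈1058/200⌉ = 6 trucks.
An optimal packing achieves that bound: [168,28] [166,20] [146,51] [145] [144] [119,71] → 6 trucks.
Excess: 7 − 6 = 1.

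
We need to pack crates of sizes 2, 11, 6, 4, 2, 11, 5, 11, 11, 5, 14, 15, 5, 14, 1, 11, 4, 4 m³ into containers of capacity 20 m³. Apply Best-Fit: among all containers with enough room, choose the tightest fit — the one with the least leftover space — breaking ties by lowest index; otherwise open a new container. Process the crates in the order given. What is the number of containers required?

8 containers

Put 2 m³ in container 1; 18 m³ remain.
Put 11 m³ in container 1; 7 m³ remain.
Put 6 m³ in container 1; 1 m³ remain.
Put 4 m³ in container 2; 16 m³ remain.
Put 2 m³ in container 2; 14 m³ remain.
Put 11 m³ in container 2; 3 m³ remain.
Put 5 m³ in container 3; 15 m³ remain.
Put 11 m³ in container 3; 4 m³ remain.
Put 11 m³ in container 4; 9 m³ remain.
Put 5 m³ in container 4; 4 m³ remain.
Put 14 m³ in container 5; 6 m³ remain.
Put 15 m³ in container 6; 5 m³ remain.
Put 5 m³ in container 6; 0 m³ remain.
Put 14 m³ in container 7; 6 m³ remain.
Put 1 m³ in container 1; 0 m³ remain.
Put 11 m³ in container 8; 9 m³ remain.
Put 4 m³ in container 3; 0 m³ remain.
Put 4 m³ in container 4; 0 m³ remain.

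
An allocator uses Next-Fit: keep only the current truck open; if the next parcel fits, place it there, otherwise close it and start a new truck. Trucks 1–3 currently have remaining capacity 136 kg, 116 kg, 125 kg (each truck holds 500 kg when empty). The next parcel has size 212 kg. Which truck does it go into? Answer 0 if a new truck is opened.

Next-Fit only looks at truck 3, which has 125 kg free.
212 kg does not fit, so a new truck is opened.

0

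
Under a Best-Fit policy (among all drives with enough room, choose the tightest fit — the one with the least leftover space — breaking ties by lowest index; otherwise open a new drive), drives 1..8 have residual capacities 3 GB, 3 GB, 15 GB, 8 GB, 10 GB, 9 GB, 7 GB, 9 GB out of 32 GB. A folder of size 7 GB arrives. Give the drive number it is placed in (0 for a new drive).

Drives with room: drive 3 (15 GB), drive 4 (8 GB), drive 5 (10 GB), drive 6 (9 GB), drive 7 (7 GB), drive 8 (9 GB).
Tightest fit is drive 7 with 7 GB free.

7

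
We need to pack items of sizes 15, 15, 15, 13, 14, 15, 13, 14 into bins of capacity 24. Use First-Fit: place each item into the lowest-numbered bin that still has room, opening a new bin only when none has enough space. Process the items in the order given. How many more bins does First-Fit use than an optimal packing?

First-Fit: [15] [15] [15] [13] [14] [15] [13] [14] → 8 bins.
8 items exceed 12 (half the capacity), and no two of those can share a bin, so at least 8 bins are needed.
So 8 is already optimal.

0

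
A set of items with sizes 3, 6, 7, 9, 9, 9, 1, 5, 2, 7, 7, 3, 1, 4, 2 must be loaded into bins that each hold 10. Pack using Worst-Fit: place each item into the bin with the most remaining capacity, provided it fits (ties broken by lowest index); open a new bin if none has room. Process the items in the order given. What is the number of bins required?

9 bins

Put 3 in bin 1; 7 remain.
Put 6 in bin 1; 1 remain.
Put 7 in bin 2; 3 remain.
Put 9 in bin 3; 1 remain.
Put 9 in bin 4; 1 remain.
Put 9 in bin 5; 1 remain.
Put 1 in bin 2; 2 remain.
Put 5 in bin 6; 5 remain.
Put 2 in bin 6; 3 remain.
Put 7 in bin 7; 3 remain.
Put 7 in bin 8; 3 remain.
Put 3 in bin 6; 0 remain.
Put 1 in bin 7; 2 remain.
Put 4 in bin 9; 6 remain.
Put 2 in bin 9; 4 remain.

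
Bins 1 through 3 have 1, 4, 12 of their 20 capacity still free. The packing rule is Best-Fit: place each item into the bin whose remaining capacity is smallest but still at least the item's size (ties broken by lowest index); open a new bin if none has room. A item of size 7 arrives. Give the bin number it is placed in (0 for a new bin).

Bins with room: bin 3 (12).
Tightest fit is bin 3 with 12 free.

3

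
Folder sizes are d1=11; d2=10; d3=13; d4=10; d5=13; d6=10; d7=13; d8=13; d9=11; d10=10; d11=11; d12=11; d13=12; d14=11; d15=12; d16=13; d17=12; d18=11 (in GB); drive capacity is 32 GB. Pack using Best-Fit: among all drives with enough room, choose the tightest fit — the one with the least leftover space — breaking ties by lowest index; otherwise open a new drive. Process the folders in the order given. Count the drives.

drive 1: place d1 (11 GB), 21 GB left
drive 1: place d2 (10 GB), 11 GB left
drive 2: place d3 (13 GB), 19 GB left
drive 1: place d4 (10 GB), 1 GB left
drive 2: place d5 (13 GB), 6 GB left
drive 3: place d6 (10 GB), 22 GB left
drive 3: place d7 (13 GB), 9 GB left
drive 4: place d8 (13 GB), 19 GB left
drive 4: place d9 (11 GB), 8 GB left
drive 5: place d10 (10 GB), 22 GB left
drive 5: place d11 (11 GB), 11 GB left
drive 5: place d12 (11 GB), 0 GB left
drive 6: place d13 (12 GB), 20 GB left
drive 6: place d14 (11 GB), 9 GB left
drive 7: place d15 (12 GB), 20 GB left
drive 7: place d16 (13 GB), 7 GB left
drive 8: place d17 (12 GB), 20 GB left
drive 8: place d18 (11 GB), 9 GB left

8 drives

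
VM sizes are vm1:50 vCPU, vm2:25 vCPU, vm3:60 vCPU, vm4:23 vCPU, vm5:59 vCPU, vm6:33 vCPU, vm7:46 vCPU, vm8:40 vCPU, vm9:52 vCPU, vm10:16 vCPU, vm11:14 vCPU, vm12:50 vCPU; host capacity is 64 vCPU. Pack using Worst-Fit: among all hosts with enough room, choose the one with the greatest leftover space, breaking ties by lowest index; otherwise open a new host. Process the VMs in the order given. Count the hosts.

9

Put vm1 (50 vCPU) in host 1; 14 vCPU remain.
Put vm2 (25 vCPU) in host 2; 39 vCPU remain.
Put vm3 (60 vCPU) in host 3; 4 vCPU remain.
Put vm4 (23 vCPU) in host 2; 16 vCPU remain.
Put vm5 (59 vCPU) in host 4; 5 vCPU remain.
Put vm6 (33 vCPU) in host 5; 31 vCPU remain.
Put vm7 (46 vCPU) in host 6; 18 vCPU remain.
Put vm8 (40 vCPU) in host 7; 24 vCPU remain.
Put vm9 (52 vCPU) in host 8; 12 vCPU remain.
Put vm10 (16 vCPU) in host 5; 15 vCPU remain.
Put vm11 (14 vCPU) in host 7; 10 vCPU remain.
Put vm12 (50 vCPU) in host 9; 14 vCPU remain.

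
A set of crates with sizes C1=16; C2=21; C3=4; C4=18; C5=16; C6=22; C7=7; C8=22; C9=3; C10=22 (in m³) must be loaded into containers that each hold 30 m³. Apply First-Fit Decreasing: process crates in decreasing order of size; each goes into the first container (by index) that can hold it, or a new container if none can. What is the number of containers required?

7 containers

Sorted descending: 22, 22, 22, 21, 18, 16, 16, 7, 4, 3.
container 1: place 22 m³, 8 m³ left
container 2: place 22 m³, 8 m³ left
container 3: place 22 m³, 8 m³ left
container 4: place 21 m³, 9 m³ left
container 5: place 18 m³, 12 m³ left
container 6: place 16 m³, 14 m³ left
container 7: place 16 m³, 14 m³ left
container 1: place 7 m³, 1 m³ left
container 2: place 4 m³, 4 m³ left
container 2: place 3 m³, 1 m³ left
Final containers: [22,7] [22,4,3] [22] [21] [18] [16] [16].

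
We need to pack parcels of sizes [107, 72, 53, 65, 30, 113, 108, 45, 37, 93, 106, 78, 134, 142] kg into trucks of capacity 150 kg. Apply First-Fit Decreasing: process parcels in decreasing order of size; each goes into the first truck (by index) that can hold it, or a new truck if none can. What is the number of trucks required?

Sorted descending: 142, 134, 113, 108, 107, 106, 93, 78, 72, 65, 53, 45, 37, 30.
142 kg → truck 1 (remaining 8 kg)
134 kg → truck 2 (remaining 16 kg)
113 kg → truck 3 (remaining 37 kg)
108 kg → truck 4 (remaining 42 kg)
107 kg → truck 5 (remaining 43 kg)
106 kg → truck 6 (remaining 44 kg)
93 kg → truck 7 (remaining 57 kg)
78 kg → truck 8 (remaining 72 kg)
72 kg → truck 8 (remaining 0 kg)
65 kg → truck 9 (remaining 85 kg)
53 kg → truck 7 (remaining 4 kg)
45 kg → truck 9 (remaining 40 kg)
37 kg → truck 3 (remaining 0 kg)
30 kg → truck 4 (remaining 12 kg)

9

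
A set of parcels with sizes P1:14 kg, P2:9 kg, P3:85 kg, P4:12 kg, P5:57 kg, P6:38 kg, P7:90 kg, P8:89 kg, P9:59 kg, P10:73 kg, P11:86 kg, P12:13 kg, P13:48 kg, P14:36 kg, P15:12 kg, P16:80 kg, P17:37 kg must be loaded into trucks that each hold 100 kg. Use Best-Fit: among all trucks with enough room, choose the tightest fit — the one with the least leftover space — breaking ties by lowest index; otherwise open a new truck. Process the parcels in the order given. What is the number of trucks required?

10

P1 (14 kg) → truck 1 (remaining 86 kg)
P2 (9 kg) → truck 1 (remaining 77 kg)
P3 (85 kg) → truck 2 (remaining 15 kg)
P4 (12 kg) → truck 2 (remaining 3 kg)
P5 (57 kg) → truck 1 (remaining 20 kg)
P6 (38 kg) → truck 3 (remaining 62 kg)
P7 (90 kg) → truck 4 (remaining 10 kg)
P8 (89 kg) → truck 5 (remaining 11 kg)
P9 (59 kg) → truck 3 (remaining 3 kg)
P10 (73 kg) → truck 6 (remaining 27 kg)
P11 (86 kg) → truck 7 (remaining 14 kg)
P12 (13 kg) → truck 7 (remaining 1 kg)
P13 (48 kg) → truck 8 (remaining 52 kg)
P14 (36 kg) → truck 8 (remaining 16 kg)
P15 (12 kg) → truck 8 (remaining 4 kg)
P16 (80 kg) → truck 9 (remaining 20 kg)
P17 (37 kg) → truck 10 (remaining 63 kg)
Final trucks: [14,9,57] [85,12] [38,59] [90] [89] [73] [86,13] [48,36,12] [80] [37].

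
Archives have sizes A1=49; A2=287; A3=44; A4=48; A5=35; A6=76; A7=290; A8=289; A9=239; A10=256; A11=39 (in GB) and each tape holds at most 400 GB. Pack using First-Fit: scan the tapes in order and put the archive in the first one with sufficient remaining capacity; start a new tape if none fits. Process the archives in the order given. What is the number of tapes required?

tape 1: place A1 (49 GB), 351 GB left
tape 1: place A2 (287 GB), 64 GB left
tape 1: place A3 (44 GB), 20 GB left
tape 2: place A4 (48 GB), 352 GB left
tape 2: place A5 (35 GB), 317 GB left
tape 2: place A6 (76 GB), 241 GB left
tape 3: place A7 (290 GB), 110 GB left
tape 4: place A8 (289 GB), 111 GB left
tape 2: place A9 (239 GB), 2 GB left
tape 5: place A10 (256 GB), 144 GB left
tape 3: place A11 (39 GB), 71 GB left

5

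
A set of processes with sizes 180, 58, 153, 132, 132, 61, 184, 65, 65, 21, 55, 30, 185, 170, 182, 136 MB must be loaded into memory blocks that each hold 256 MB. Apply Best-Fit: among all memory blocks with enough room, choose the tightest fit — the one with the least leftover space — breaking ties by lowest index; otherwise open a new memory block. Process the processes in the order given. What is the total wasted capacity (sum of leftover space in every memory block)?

memory block 1: place 180 MB, 76 MB left
memory block 1: place 58 MB, 18 MB left
memory block 2: place 153 MB, 103 MB left
memory block 3: place 132 MB, 124 MB left
memory block 4: place 132 MB, 124 MB left
memory block 2: place 61 MB, 42 MB left
memory block 5: place 184 MB, 72 MB left
memory block 5: place 65 MB, 7 MB left
memory block 3: place 65 MB, 59 MB left
memory block 2: place 21 MB, 21 MB left
memory block 3: place 55 MB, 4 MB left
memory block 4: place 30 MB, 94 MB left
memory block 6: place 185 MB, 71 MB left
memory block 7: place 170 MB, 86 MB left
memory block 8: place 182 MB, 74 MB left
memory block 9: place 136 MB, 120 MB left
9 memory blocks × 256 MB = 2304 MB; used 1809 MB; unused 495 MB.

495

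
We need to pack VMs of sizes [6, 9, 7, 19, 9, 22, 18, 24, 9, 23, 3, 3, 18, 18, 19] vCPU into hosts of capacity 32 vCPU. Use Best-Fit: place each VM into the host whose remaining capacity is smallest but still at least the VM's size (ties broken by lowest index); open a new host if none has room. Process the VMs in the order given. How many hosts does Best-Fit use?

Put 6 vCPU in host 1; 26 vCPU remain.
Put 9 vCPU in host 1; 17 vCPU remain.
Put 7 vCPU in host 1; 10 vCPU remain.
Put 19 vCPU in host 2; 13 vCPU remain.
Put 9 vCPU in host 1; 1 vCPU remain.
Put 22 vCPU in host 3; 10 vCPU remain.
Put 18 vCPU in host 4; 14 vCPU remain.
Put 24 vCPU in host 5; 8 vCPU remain.
Put 9 vCPU in host 3; 1 vCPU remain.
Put 23 vCPU in host 6; 9 vCPU remain.
Put 3 vCPU in host 5; 5 vCPU remain.
Put 3 vCPU in host 5; 2 vCPU remain.
Put 18 vCPU in host 7; 14 vCPU remain.
Put 18 vCPU in host 8; 14 vCPU remain.
Put 19 vCPU in host 9; 13 vCPU remain.
Final hosts: [6,9,7,9] [19] [22,9] [18] [24,3,3] [23] [18] [18] [19].

9 hosts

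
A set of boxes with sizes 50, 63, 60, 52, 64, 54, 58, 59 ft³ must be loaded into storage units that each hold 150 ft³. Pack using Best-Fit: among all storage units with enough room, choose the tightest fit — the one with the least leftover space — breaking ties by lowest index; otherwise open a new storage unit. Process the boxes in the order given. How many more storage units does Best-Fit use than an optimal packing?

0

Best-Fit: [50,63] [60,52] [64,54] [58,59] → 4 storage units.
Total size 460 ft³; any packing needs at least ⌈460/150⌉ = 4 storage units.
So 4 is already optimal.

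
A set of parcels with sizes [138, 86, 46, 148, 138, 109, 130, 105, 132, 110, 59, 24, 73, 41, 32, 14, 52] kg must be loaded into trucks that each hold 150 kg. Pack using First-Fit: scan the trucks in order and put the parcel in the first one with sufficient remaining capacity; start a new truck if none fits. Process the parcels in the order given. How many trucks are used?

11 trucks

truck 1: place 138 kg, 12 kg left
truck 2: place 86 kg, 64 kg left
truck 2: place 46 kg, 18 kg left
truck 3: place 148 kg, 2 kg left
truck 4: place 138 kg, 12 kg left
truck 5: place 109 kg, 41 kg left
truck 6: place 130 kg, 20 kg left
truck 7: place 105 kg, 45 kg left
truck 8: place 132 kg, 18 kg left
truck 9: place 110 kg, 40 kg left
truck 10: place 59 kg, 91 kg left
truck 5: place 24 kg, 17 kg left
truck 10: place 73 kg, 18 kg left
truck 7: place 41 kg, 4 kg left
truck 9: place 32 kg, 8 kg left
truck 2: place 14 kg, 4 kg left
truck 11: place 52 kg, 98 kg left
Final trucks: [138] [86,46,14] [148] [138] [109,24] [130] [105,41] [132] [110,32] [59,73] [52].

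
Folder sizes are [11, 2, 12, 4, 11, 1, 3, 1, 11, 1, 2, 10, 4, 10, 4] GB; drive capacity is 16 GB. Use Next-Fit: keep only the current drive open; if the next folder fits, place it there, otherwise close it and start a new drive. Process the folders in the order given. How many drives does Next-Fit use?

Put 11 GB in drive 1; 5 GB remain.
Put 2 GB in drive 1; 3 GB remain.
Put 12 GB in drive 2; 4 GB remain.
Put 4 GB in drive 2; 0 GB remain.
Put 11 GB in drive 3; 5 GB remain.
Put 1 GB in drive 3; 4 GB remain.
Put 3 GB in drive 3; 1 GB remain.
Put 1 GB in drive 3; 0 GB remain.
Put 11 GB in drive 4; 5 GB remain.
Put 1 GB in drive 4; 4 GB remain.
Put 2 GB in drive 4; 2 GB remain.
Put 10 GB in drive 5; 6 GB remain.
Put 4 GB in drive 5; 2 GB remain.
Put 10 GB in drive 6; 6 GB remain.
Put 4 GB in drive 6; 2 GB remain.
Final drives: [11,2] [12,4] [11,1,3,1] [11,1,2] [10,4] [10,4].

6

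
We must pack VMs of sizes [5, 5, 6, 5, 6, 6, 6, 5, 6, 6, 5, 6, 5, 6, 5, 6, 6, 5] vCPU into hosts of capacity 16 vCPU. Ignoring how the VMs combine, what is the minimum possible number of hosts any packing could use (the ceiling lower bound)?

Total size = 5 + 5 + 6 + 5 + 6 + 6 + 6 + 5 + 6 + 6 + 5 + 6 + 5 + 6 + 5 + 6 + 6 + 5 = 100 vCPU.
⌈100 / 16⌉ = 7.

7 hosts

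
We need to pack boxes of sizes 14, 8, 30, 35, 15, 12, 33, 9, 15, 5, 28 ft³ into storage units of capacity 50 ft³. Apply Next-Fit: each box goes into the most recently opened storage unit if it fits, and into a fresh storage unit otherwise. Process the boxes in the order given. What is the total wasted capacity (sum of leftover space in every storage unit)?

Put 14 ft³ in storage unit 1; 36 ft³ remain.
Put 8 ft³ in storage unit 1; 28 ft³ remain.
Put 30 ft³ in storage unit 2; 20 ft³ remain.
Put 35 ft³ in storage unit 3; 15 ft³ remain.
Put 15 ft³ in storage unit 3; 0 ft³ remain.
Put 12 ft³ in storage unit 4; 38 ft³ remain.
Put 33 ft³ in storage unit 4; 5 ft³ remain.
Put 9 ft³ in storage unit 5; 41 ft³ remain.
Put 15 ft³ in storage unit 5; 26 ft³ remain.
Put 5 ft³ in storage unit 5; 21 ft³ remain.
Put 28 ft³ in storage unit 6; 22 ft³ remain.
6 storage units × 50 ft³ = 300 ft³; used 204 ft³; unused 96 ft³.

96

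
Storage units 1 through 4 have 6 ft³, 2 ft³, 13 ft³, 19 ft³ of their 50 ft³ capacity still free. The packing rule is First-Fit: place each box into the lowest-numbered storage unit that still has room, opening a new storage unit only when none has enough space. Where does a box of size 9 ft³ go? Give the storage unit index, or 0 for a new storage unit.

Storage units with room: storage unit 3 (13 ft³), storage unit 4 (19 ft³).
The first with room is storage unit 3.

3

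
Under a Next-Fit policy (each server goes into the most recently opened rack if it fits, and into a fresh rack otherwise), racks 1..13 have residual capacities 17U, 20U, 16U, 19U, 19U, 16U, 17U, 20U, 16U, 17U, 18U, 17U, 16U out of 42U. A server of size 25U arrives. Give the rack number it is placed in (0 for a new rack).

Next-Fit only looks at rack 13, which has 16U free.
25U does not fit, so a new rack is opened.

0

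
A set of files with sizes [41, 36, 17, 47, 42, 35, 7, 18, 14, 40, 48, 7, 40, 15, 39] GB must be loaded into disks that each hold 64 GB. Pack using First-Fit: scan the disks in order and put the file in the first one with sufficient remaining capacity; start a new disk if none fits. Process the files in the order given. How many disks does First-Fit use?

9

41 GB → disk 1 (remaining 23 GB)
36 GB → disk 2 (remaining 28 GB)
17 GB → disk 1 (remaining 6 GB)
47 GB → disk 3 (remaining 17 GB)
42 GB → disk 4 (remaining 22 GB)
35 GB → disk 5 (remaining 29 GB)
7 GB → disk 2 (remaining 21 GB)
18 GB → disk 2 (remaining 3 GB)
14 GB → disk 3 (remaining 3 GB)
40 GB → disk 6 (remaining 24 GB)
48 GB → disk 7 (remaining 16 GB)
7 GB → disk 4 (remaining 15 GB)
40 GB → disk 8 (remaining 24 GB)
15 GB → disk 4 (remaining 0 GB)
39 GB → disk 9 (remaining 25 GB)
Final disks: [41,17] [36,7,18] [47,14] [42,7,15] [35] [40] [48] [40] [39].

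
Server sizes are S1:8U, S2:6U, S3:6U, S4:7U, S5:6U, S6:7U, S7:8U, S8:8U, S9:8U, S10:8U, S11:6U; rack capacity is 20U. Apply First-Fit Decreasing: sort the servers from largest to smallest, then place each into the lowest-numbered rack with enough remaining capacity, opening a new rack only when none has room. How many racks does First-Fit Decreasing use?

5

Sorted descending: 8, 8, 8, 8, 8, 7, 7, 6, 6, 6, 6.
rack 1: place 8U, 12U left
rack 1: place 8U, 4U left
rack 2: place 8U, 12U left
rack 2: place 8U, 4U left
rack 3: place 8U, 12U left
rack 3: place 7U, 5U left
rack 4: place 7U, 13U left
rack 4: place 6U, 7U left
rack 4: place 6U, 1U left
rack 5: place 6U, 14U left
rack 5: place 6U, 8U left
Final racks: [8,8] [8,8] [8,7] [7,6,6] [6,6].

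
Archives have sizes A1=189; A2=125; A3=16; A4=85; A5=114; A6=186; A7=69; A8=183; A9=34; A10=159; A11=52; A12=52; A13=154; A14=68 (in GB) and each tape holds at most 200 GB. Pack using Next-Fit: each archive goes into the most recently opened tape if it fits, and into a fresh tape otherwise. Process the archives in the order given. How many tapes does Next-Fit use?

10 tapes

Put A1 (189 GB) in tape 1; 11 GB remain.
Put A2 (125 GB) in tape 2; 75 GB remain.
Put A3 (16 GB) in tape 2; 59 GB remain.
Put A4 (85 GB) in tape 3; 115 GB remain.
Put A5 (114 GB) in tape 3; 1 GB remain.
Put A6 (186 GB) in tape 4; 14 GB remain.
Put A7 (69 GB) in tape 5; 131 GB remain.
Put A8 (183 GB) in tape 6; 17 GB remain.
Put A9 (34 GB) in tape 7; 166 GB remain.
Put A10 (159 GB) in tape 7; 7 GB remain.
Put A11 (52 GB) in tape 8; 148 GB remain.
Put A12 (52 GB) in tape 8; 96 GB remain.
Put A13 (154 GB) in tape 9; 46 GB remain.
Put A14 (68 GB) in tape 10; 132 GB remain.
Final tapes: [189] [125,16] [85,114] [186] [69] [183] [34,159] [52,52] [154] [68].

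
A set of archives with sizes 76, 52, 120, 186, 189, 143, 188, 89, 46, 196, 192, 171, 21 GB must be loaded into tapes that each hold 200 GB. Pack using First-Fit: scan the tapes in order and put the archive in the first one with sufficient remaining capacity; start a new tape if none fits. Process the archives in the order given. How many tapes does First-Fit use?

10

76 GB → tape 1 (remaining 124 GB)
52 GB → tape 1 (remaining 72 GB)
120 GB → tape 2 (remaining 80 GB)
186 GB → tape 3 (remaining 14 GB)
189 GB → tape 4 (remaining 11 GB)
143 GB → tape 5 (remaining 57 GB)
188 GB → tape 6 (remaining 12 GB)
89 GB → tape 7 (remaining 111 GB)
46 GB → tape 1 (remaining 26 GB)
196 GB → tape 8 (remaining 4 GB)
192 GB → tape 9 (remaining 8 GB)
171 GB → tape 10 (remaining 29 GB)
21 GB → tape 1 (remaining 5 GB)
Final tapes: [76,52,46,21] [120] [186] [189] [143] [188] [89] [196] [192] [171].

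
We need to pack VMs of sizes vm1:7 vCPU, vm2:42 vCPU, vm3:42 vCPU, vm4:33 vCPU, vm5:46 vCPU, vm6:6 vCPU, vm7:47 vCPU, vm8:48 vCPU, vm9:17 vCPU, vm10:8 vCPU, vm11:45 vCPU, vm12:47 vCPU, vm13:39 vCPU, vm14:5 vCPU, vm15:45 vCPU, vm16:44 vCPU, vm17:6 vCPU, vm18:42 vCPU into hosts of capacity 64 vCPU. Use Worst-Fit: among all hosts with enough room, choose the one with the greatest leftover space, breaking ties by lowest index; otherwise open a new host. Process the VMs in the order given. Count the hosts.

vm1 (7 vCPU) → host 1 (remaining 57 vCPU)
vm2 (42 vCPU) → host 1 (remaining 15 vCPU)
vm3 (42 vCPU) → host 2 (remaining 22 vCPU)
vm4 (33 vCPU) → host 3 (remaining 31 vCPU)
vm5 (46 vCPU) → host 4 (remaining 18 vCPU)
vm6 (6 vCPU) → host 3 (remaining 25 vCPU)
vm7 (47 vCPU) → host 5 (remaining 17 vCPU)
vm8 (48 vCPU) → host 6 (remaining 16 vCPU)
vm9 (17 vCPU) → host 3 (remaining 8 vCPU)
vm10 (8 vCPU) → host 2 (remaining 14 vCPU)
vm11 (45 vCPU) → host 7 (remaining 19 vCPU)
vm12 (47 vCPU) → host 8 (remaining 17 vCPU)
vm13 (39 vCPU) → host 9 (remaining 25 vCPU)
vm14 (5 vCPU) → host 9 (remaining 20 vCPU)
vm15 (45 vCPU) → host 10 (remaining 19 vCPU)
vm16 (44 vCPU) → host 11 (remaining 20 vCPU)
vm17 (6 vCPU) → host 9 (remaining 14 vCPU)
vm18 (42 vCPU) → host 12 (remaining 22 vCPU)
Final hosts: [7,42] [42,8] [33,6,17] [46] [47] [48] [45] [47] [39,5,6] [45] [44] [42].

12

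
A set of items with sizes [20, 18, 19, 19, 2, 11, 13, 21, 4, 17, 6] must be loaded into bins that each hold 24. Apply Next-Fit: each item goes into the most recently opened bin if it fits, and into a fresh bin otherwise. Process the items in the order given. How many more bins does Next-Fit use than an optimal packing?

Next-Fit: [20] [18] [19] [19,2] [11,13] [21] [4,17] [6] → 8 bins.
Total size 150; any packing needs at least ⌈150/24⌉ = 7 bins.
An optimal packing achieves that bound: [21,2] [20,4] [19] [19] [18,6] [17] [13,11] → 7 bins.
Excess: 8 − 7 = 1.

1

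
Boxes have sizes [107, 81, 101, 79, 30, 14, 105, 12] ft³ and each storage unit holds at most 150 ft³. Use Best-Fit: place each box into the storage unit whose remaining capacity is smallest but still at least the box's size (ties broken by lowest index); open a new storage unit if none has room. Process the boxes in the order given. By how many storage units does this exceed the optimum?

0

Best-Fit: [107,30,12] [81] [101,14] [79] [105] → 5 storage units.
5 boxes exceed 75 ft³ (half the capacity), and no two of those can share a storage unit, so at least 5 storage units are needed.
So 5 is already optimal.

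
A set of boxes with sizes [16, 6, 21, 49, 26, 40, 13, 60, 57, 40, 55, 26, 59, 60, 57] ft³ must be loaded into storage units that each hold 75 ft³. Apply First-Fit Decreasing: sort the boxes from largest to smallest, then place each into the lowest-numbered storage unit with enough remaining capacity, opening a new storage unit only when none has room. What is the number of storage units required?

Sorted descending: 60, 60, 59, 57, 57, 55, 49, 40, 40, 26, 26, 21, 16, 13, 6.
60 ft³ → storage unit 1 (remaining 15 ft³)
60 ft³ → storage unit 2 (remaining 15 ft³)
59 ft³ → storage unit 3 (remaining 16 ft³)
57 ft³ → storage unit 4 (remaining 18 ft³)
57 ft³ → storage unit 5 (remaining 18 ft³)
55 ft³ → storage unit 6 (remaining 20 ft³)
49 ft³ → storage unit 7 (remaining 26 ft³)
40 ft³ → storage unit 8 (remaining 35 ft³)
40 ft³ → storage unit 9 (remaining 35 ft³)
26 ft³ → storage unit 7 (remaining 0 ft³)
26 ft³ → storage unit 8 (remaining 9 ft³)
21 ft³ → storage unit 9 (remaining 14 ft³)
16 ft³ → storage unit 3 (remaining 0 ft³)
13 ft³ → storage unit 1 (remaining 2 ft³)
6 ft³ → storage unit 2 (remaining 9 ft³)
Final storage units: [60,13] [60,6] [59,16] [57] [57] [55] [49,26] [40,26] [40,21].

9 storage units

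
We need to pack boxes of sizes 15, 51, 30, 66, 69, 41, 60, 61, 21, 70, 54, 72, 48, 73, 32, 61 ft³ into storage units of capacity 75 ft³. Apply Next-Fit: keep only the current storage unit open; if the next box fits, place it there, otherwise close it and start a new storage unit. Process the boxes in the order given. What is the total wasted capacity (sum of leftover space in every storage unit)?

15 ft³ → storage unit 1 (remaining 60 ft³)
51 ft³ → storage unit 1 (remaining 9 ft³)
30 ft³ → storage unit 2 (remaining 45 ft³)
66 ft³ → storage unit 3 (remaining 9 ft³)
69 ft³ → storage unit 4 (remaining 6 ft³)
41 ft³ → storage unit 5 (remaining 34 ft³)
60 ft³ → storage unit 6 (remaining 15 ft³)
61 ft³ → storage unit 7 (remaining 14 ft³)
21 ft³ → storage unit 8 (remaining 54 ft³)
70 ft³ → storage unit 9 (remaining 5 ft³)
54 ft³ → storage unit 10 (remaining 21 ft³)
72 ft³ → storage unit 11 (remaining 3 ft³)
48 ft³ → storage unit 12 (remaining 27 ft³)
73 ft³ → storage unit 13 (remaining 2 ft³)
32 ft³ → storage unit 14 (remaining 43 ft³)
61 ft³ → storage unit 15 (remaining 14 ft³)
15 storage units × 75 ft³ = 1125 ft³; used 824 ft³; unused 301 ft³.

301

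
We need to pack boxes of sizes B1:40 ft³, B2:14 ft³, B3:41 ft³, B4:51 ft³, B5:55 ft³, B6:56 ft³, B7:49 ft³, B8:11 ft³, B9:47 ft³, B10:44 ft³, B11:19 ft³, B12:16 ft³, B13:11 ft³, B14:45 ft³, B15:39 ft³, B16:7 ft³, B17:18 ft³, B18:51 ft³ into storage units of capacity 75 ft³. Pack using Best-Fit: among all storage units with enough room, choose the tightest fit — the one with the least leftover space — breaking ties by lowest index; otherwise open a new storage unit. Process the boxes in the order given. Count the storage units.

B1 (40 ft³) → storage unit 1 (remaining 35 ft³)
B2 (14 ft³) → storage unit 1 (remaining 21 ft³)
B3 (41 ft³) → storage unit 2 (remaining 34 ft³)
B4 (51 ft³) → storage unit 3 (remaining 24 ft³)
B5 (55 ft³) → storage unit 4 (remaining 20 ft³)
B6 (56 ft³) → storage unit 5 (remaining 19 ft³)
B7 (49 ft³) → storage unit 6 (remaining 26 ft³)
B8 (11 ft³) → storage unit 5 (remaining 8 ft³)
B9 (47 ft³) → storage unit 7 (remaining 28 ft³)
B10 (44 ft³) → storage unit 8 (remaining 31 ft³)
B11 (19 ft³) → storage unit 4 (remaining 1 ft³)
B12 (16 ft³) → storage unit 1 (remaining 5 ft³)
B13 (11 ft³) → storage unit 3 (remaining 13 ft³)
B14 (45 ft³) → storage unit 9 (remaining 30 ft³)
B15 (39 ft³) → storage unit 10 (remaining 36 ft³)
B16 (7 ft³) → storage unit 5 (remaining 1 ft³)
B17 (18 ft³) → storage unit 6 (remaining 8 ft³)
B18 (51 ft³) → storage unit 11 (remaining 24 ft³)

11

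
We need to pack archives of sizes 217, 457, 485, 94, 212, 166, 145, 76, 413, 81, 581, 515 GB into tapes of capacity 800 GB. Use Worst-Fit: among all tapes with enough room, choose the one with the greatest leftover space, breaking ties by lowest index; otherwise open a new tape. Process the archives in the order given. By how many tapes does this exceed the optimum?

0

Worst-Fit: [217,457,81] [485,94,212] [166,145,76,413] [581] [515] → 5 tapes.
Total size 3442 GB; any packing needs at least ⌈3442/800⌉ = 5 tapes.
So 5 is already optimal.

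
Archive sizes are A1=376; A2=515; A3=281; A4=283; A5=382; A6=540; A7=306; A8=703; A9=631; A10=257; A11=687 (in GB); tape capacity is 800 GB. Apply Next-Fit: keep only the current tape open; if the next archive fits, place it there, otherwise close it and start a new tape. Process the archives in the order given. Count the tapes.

9

Put A1 (376 GB) in tape 1; 424 GB remain.
Put A2 (515 GB) in tape 2; 285 GB remain.
Put A3 (281 GB) in tape 2; 4 GB remain.
Put A4 (283 GB) in tape 3; 517 GB remain.
Put A5 (382 GB) in tape 3; 135 GB remain.
Put A6 (540 GB) in tape 4; 260 GB remain.
Put A7 (306 GB) in tape 5; 494 GB remain.
Put A8 (703 GB) in tape 6; 97 GB remain.
Put A9 (631 GB) in tape 7; 169 GB remain.
Put A10 (257 GB) in tape 8; 543 GB remain.
Put A11 (687 GB) in tape 9; 113 GB remain.
Final tapes: [376] [515,281] [283,382] [540] [306] [703] [631] [257] [687].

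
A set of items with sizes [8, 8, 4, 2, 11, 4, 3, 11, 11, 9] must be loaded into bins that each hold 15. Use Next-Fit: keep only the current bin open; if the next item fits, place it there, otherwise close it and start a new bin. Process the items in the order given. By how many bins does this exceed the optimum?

0

Next-Fit: [8] [8,4,2] [11,4] [3,11] [11] [9] → 6 bins.
6 items exceed 7.5 (half the capacity), and no two of those can share a bin, so at least 6 bins are needed.
So 6 is already optimal.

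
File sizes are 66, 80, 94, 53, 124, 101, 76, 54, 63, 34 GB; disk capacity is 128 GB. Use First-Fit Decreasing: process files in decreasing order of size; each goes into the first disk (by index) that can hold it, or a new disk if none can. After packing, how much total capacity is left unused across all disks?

151

Sorted descending: 124, 101, 94, 80, 76, 66, 63, 54, 53, 34.
Put 124 GB in disk 1; 4 GB remain.
Put 101 GB in disk 2; 27 GB remain.
Put 94 GB in disk 3; 34 GB remain.
Put 80 GB in disk 4; 48 GB remain.
Put 76 GB in disk 5; 52 GB remain.
Put 66 GB in disk 6; 62 GB remain.
Put 63 GB in disk 7; 65 GB remain.
Put 54 GB in disk 6; 8 GB remain.
Put 53 GB in disk 7; 12 GB remain.
Put 34 GB in disk 3; 0 GB remain.
7 disks × 128 GB = 896 GB; used 745 GB; unused 151 GB.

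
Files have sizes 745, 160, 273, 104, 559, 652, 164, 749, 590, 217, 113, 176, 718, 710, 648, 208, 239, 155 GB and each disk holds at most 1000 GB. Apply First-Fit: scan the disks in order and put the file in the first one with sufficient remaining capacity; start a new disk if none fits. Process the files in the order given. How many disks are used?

Put 745 GB in disk 1; 255 GB remain.
Put 160 GB in disk 1; 95 GB remain.
Put 273 GB in disk 2; 727 GB remain.
Put 104 GB in disk 2; 623 GB remain.
Put 559 GB in disk 2; 64 GB remain.
Put 652 GB in disk 3; 348 GB remain.
Put 164 GB in disk 3; 184 GB remain.
Put 749 GB in disk 4; 251 GB remain.
Put 590 GB in disk 5; 410 GB remain.
Put 217 GB in disk 4; 34 GB remain.
Put 113 GB in disk 3; 71 GB remain.
Put 176 GB in disk 5; 234 GB remain.
Put 718 GB in disk 6; 282 GB remain.
Put 710 GB in disk 7; 290 GB remain.
Put 648 GB in disk 8; 352 GB remain.
Put 208 GB in disk 5; 26 GB remain.
Put 239 GB in disk 6; 43 GB remain.
Put 155 GB in disk 7; 135 GB remain.

8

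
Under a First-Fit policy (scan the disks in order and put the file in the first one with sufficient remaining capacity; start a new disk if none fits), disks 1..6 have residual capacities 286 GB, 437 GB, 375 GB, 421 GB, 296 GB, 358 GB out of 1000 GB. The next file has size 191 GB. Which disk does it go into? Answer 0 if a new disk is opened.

Disks with room: disk 1 (286 GB), disk 2 (437 GB), disk 3 (375 GB), disk 4 (421 GB), disk 5 (296 GB), disk 6 (358 GB).
The first with room is disk 1.

1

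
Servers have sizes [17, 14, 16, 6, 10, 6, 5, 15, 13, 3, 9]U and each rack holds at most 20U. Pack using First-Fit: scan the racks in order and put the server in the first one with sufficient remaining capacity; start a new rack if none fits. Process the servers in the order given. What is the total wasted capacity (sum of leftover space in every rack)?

26

17U → rack 1 (remaining 3U)
14U → rack 2 (remaining 6U)
16U → rack 3 (remaining 4U)
6U → rack 2 (remaining 0U)
10U → rack 4 (remaining 10U)
6U → rack 4 (remaining 4U)
5U → rack 5 (remaining 15U)
15U → rack 5 (remaining 0U)
13U → rack 6 (remaining 7U)
3U → rack 1 (remaining 0U)
9U → rack 7 (remaining 11U)
7 racks × 20U = 140U; used 114U; unused 26U.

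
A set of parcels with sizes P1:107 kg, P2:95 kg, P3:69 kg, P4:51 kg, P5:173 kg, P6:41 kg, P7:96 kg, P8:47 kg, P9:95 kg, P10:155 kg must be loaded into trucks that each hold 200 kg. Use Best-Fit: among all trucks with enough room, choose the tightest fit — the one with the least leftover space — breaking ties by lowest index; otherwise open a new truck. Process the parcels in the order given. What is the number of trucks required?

6

Put P1 (107 kg) in truck 1; 93 kg remain.
Put P2 (95 kg) in truck 2; 105 kg remain.
Put P3 (69 kg) in truck 1; 24 kg remain.
Put P4 (51 kg) in truck 2; 54 kg remain.
Put P5 (173 kg) in truck 3; 27 kg remain.
Put P6 (41 kg) in truck 2; 13 kg remain.
Put P7 (96 kg) in truck 4; 104 kg remain.
Put P8 (47 kg) in truck 4; 57 kg remain.
Put P9 (95 kg) in truck 5; 105 kg remain.
Put P10 (155 kg) in truck 6; 45 kg remain.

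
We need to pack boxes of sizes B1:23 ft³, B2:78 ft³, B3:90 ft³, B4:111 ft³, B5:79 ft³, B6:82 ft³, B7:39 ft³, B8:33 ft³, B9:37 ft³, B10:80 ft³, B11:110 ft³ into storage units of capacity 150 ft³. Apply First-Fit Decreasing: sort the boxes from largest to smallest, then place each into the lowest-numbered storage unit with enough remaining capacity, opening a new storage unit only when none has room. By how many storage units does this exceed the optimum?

0

First-Fit Decreasing: [111,39] [110,37] [90,33,23] [82] [80] [79] [78] → 7 storage units.
7 boxes exceed 75 ft³ (half the capacity), and no two of those can share a storage unit, so at least 7 storage units are needed.
So 7 is already optimal.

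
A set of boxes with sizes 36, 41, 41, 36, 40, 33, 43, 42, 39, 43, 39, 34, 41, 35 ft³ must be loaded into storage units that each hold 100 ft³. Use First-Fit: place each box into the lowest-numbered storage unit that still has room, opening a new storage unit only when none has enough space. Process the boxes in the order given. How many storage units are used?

36 ft³ → storage unit 1 (remaining 64 ft³)
41 ft³ → storage unit 1 (remaining 23 ft³)
41 ft³ → storage unit 2 (remaining 59 ft³)
36 ft³ → storage unit 2 (remaining 23 ft³)
40 ft³ → storage unit 3 (remaining 60 ft³)
33 ft³ → storage unit 3 (remaining 27 ft³)
43 ft³ → storage unit 4 (remaining 57 ft³)
42 ft³ → storage unit 4 (remaining 15 ft³)
39 ft³ → storage unit 5 (remaining 61 ft³)
43 ft³ → storage unit 5 (remaining 18 ft³)
39 ft³ → storage unit 6 (remaining 61 ft³)
34 ft³ → storage unit 6 (remaining 27 ft³)
41 ft³ → storage unit 7 (remaining 59 ft³)
35 ft³ → storage unit 7 (remaining 24 ft³)

7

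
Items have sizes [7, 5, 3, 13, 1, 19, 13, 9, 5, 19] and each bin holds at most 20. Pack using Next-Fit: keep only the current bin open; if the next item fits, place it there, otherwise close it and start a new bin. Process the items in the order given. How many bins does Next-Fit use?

7 → bin 1 (remaining 13)
5 → bin 1 (remaining 8)
3 → bin 1 (remaining 5)
13 → bin 2 (remaining 7)
1 → bin 2 (remaining 6)
19 → bin 3 (remaining 1)
13 → bin 4 (remaining 7)
9 → bin 5 (remaining 11)
5 → bin 5 (remaining 6)
19 → bin 6 (remaining 1)

6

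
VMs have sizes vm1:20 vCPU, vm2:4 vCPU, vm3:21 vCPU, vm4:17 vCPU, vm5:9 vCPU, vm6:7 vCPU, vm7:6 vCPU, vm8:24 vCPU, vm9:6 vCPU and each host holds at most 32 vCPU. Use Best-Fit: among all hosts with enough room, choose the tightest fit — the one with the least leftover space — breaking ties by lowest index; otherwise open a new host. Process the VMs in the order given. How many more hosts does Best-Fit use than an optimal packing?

Best-Fit: [20,4,7] [21,9] [17,6] [24,6] → 4 hosts.
Total size 114 vCPU; any packing needs at least ⌈114/32⌉ = 4 hosts.
So 4 is already optimal.

0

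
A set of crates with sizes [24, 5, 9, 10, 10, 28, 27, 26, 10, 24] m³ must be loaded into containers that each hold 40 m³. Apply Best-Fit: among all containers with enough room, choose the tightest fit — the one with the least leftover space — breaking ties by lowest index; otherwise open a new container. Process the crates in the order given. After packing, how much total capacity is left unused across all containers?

container 1: place 24 m³, 16 m³ left
container 1: place 5 m³, 11 m³ left
container 1: place 9 m³, 2 m³ left
container 2: place 10 m³, 30 m³ left
container 2: place 10 m³, 20 m³ left
container 3: place 28 m³, 12 m³ left
container 4: place 27 m³, 13 m³ left
container 5: place 26 m³, 14 m³ left
container 3: place 10 m³, 2 m³ left
container 6: place 24 m³, 16 m³ left
6 containers × 40 m³ = 240 m³; used 173 m³; unused 67 m³.

67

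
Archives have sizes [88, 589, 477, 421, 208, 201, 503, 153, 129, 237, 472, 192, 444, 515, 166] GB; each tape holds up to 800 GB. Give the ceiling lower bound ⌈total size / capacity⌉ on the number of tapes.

Total size = 88 + 589 + 477 + 421 + 208 + 201 + 503 + 153 + 129 + 237 + 472 + 192 + 444 + 515 + 166 = 4795 GB.
⌈4795 / 800⌉ = 6.

6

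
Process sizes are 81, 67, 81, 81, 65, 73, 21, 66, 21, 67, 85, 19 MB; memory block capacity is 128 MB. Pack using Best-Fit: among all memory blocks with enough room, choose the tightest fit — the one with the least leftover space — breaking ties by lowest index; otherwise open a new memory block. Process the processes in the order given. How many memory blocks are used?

9 memory blocks

81 MB → memory block 1 (remaining 47 MB)
67 MB → memory block 2 (remaining 61 MB)
81 MB → memory block 3 (remaining 47 MB)
81 MB → memory block 4 (remaining 47 MB)
65 MB → memory block 5 (remaining 63 MB)
73 MB → memory block 6 (remaining 55 MB)
21 MB → memory block 1 (remaining 26 MB)
66 MB → memory block 7 (remaining 62 MB)
21 MB → memory block 1 (remaining 5 MB)
67 MB → memory block 8 (remaining 61 MB)
85 MB → memory block 9 (remaining 43 MB)
19 MB → memory block 9 (remaining 24 MB)
Final memory blocks: [81,21,21] [67] [81] [81] [65] [73] [66] [67] [85,19].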